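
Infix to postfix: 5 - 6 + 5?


Left to right (same or higher precedence on left)
Postfix: 5 6 - 5 +


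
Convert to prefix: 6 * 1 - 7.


left-to-right (same/higher precedence on left): tree is (- (* 6 1) 7)
Prefix: - * 6 1 7


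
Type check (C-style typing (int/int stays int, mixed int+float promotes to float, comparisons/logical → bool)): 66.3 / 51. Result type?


Operand types: float / int
Rule: mixed int/float promotes to float; int/int stays int
Result type: float


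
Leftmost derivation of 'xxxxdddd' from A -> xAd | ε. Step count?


Derivation: A => xAd => xxAdd => xxxAddd => xxxxAdddd => xxxxdddd
Steps: 5


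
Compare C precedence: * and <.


'*' is multiplicative (level 10); '<' is relational (level 7)
Higher level binds tighter
'*' has higher precedence than '<'


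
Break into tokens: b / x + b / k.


Scan left to right, longest-match per lexeme
Tokens: ID(b), OP(/), ID(x), OP(+), ID(b), OP(/), ID(k)


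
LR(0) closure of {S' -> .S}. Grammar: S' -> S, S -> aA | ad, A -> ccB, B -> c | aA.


Start: S' -> .S
For each item with dot before a nonterminal B, add B -> .γ for every B-production
Closure: [S' -> .S, S -> .aA, S -> .ad]


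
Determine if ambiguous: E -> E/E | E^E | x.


'x/x^x' has two parse trees (no precedence encoded between / and ^)
Ambiguous


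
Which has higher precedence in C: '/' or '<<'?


'/' is multiplicative (level 10); '<<' is shift (level 8)
Higher level binds tighter
'/' has higher precedence than '<<'


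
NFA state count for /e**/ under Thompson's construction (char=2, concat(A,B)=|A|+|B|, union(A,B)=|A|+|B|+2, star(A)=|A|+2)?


Syntax tree has 1 char leaf(s), 0 union(s), 2 star(s)
chars contribute 1×2 = 2; each union adds +2; each star adds +2
Total: 2 + 0 + 4 = 6 states


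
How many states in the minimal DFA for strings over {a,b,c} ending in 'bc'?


Track the longest suffix of input matching a prefix of 'bc': 3 classes (prefixes of length 0..2)
Minimal DFA: 3 states


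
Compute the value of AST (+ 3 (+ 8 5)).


Evaluate inner: (+ 8 5) = 13
Evaluate root: (+ 3 13) = 16
Result: 16


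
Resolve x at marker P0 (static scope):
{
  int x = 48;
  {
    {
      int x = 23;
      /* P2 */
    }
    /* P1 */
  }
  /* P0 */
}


x declared in the same block as P0
x = 48


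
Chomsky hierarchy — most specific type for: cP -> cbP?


LHS has context (more than one symbol) and |LHS| ≤ |RHS|
Classification: Type 1 (Context-Sensitive)


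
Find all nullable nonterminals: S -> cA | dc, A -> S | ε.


A nonterminal is nullable iff some alternative derives ε (directly, or every symbol in it is nullable)
Nullable: {A}


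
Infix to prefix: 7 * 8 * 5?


left-to-right (same/higher precedence on left): tree is (* (* 7 8) 5)
Prefix: * * 7 8 5


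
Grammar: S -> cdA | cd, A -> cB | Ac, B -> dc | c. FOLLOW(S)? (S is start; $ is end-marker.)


$ ∈ FOLLOW(S). For each A -> αBβ: add FIRST(β)\{ε} to FOLLOW(B); if β nullable, add FOLLOW(A).
FOLLOW(S) = {$}


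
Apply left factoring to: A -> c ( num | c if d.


Common prefix: 'c'
Factored: A -> c A', A' -> ( num | if d


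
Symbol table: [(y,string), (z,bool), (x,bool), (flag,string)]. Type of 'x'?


Lookup 'x' → type bool


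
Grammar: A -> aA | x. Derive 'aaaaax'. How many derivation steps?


Derivation: A => aA => aaA => aaaA => aaaaA => aaaaaA => aaaaax
Steps: 6


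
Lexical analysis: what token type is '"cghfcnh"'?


Pattern: double-quoted sequence
Type: STRING_LITERAL


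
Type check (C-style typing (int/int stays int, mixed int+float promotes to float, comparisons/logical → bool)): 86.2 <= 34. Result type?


Operand types: float <= int
Rule: comparison yields bool
Result type: bool


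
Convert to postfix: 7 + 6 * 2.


* has higher precedence, evaluate 6*2 first
Postfix: 7 6 2 * +


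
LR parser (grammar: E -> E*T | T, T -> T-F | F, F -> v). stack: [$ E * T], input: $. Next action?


handle 'E*T' on top; lookahead ∈ FOLLOW(E) = {*, $}
Action: reduce (E -> E*T)


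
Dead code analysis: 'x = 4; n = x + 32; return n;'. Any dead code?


x is read by n's definition; n is returned
No dead code


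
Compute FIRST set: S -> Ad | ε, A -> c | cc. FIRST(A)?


Per alternative of A: FIRST(c) = {c}; FIRST(cc) = {c}
FIRST(A) = {c}


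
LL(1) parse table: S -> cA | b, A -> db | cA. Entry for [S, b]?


For [S, b]: 'b' ∈ FIRST(b)
Entry: S -> b


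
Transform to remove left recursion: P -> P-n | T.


Left-recursive alternatives: P-n; non-recursive: T
Introduce P': P -> TP', P' -> -nP' | ε


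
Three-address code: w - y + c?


Break into single-operator statements:
t1 = w - y
t2 = t1 + c


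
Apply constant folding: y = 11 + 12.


11 + 12 = 23 at compile time
Optimized: y = 23


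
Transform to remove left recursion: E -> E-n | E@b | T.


Left-recursive alternatives: E-n, E@b; non-recursive: T
Introduce E': E -> TE', E' -> -nE' | @bE' | ε


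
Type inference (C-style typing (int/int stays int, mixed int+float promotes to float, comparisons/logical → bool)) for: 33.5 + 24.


Operand types: float + int
Rule: mixed int/float promotes to float; int/int stays int
Result type: float


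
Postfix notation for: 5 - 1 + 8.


Left to right (same or higher precedence on left)
Postfix: 5 1 - 8 +


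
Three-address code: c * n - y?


Break into single-operator statements:
t1 = c * n
t2 = t1 - y


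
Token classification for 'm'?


Pattern: letter/underscore followed by alphanumerics, not a keyword
Type: IDENTIFIER


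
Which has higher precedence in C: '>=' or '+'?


'+' is additive (level 9); '>=' is relational (level 7)
Higher level binds tighter
'+' has higher precedence than '>='


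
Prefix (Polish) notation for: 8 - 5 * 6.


'*' binds tighter: tree is (- 8 (* 5 6))
Prefix: - 8 * 5 6


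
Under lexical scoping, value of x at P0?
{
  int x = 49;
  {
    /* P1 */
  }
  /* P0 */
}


x declared in the same block as P0
x = 49


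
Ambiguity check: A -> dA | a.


right-linear, alternatives start with distinct terminals 'd' vs 'a': unique leftmost derivation
Unambiguous


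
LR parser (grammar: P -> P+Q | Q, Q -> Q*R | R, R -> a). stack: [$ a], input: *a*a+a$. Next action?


'a' on top is the handle for R -> a
Action: reduce (R -> a)


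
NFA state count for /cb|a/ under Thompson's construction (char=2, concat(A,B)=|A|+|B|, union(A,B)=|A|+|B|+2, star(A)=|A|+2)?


Syntax tree has 3 char leaf(s), 1 union(s), 0 star(s)
chars contribute 3×2 = 6; each union adds +2; each star adds +2
Total: 6 + 2 + 0 = 8 states


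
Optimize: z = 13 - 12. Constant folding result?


13 - 12 = 1 at compile time
Optimized: z = 1


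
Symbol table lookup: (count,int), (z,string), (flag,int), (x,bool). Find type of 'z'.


Lookup 'z' → type string


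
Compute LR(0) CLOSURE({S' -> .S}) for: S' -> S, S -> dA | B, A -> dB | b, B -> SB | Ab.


Start: S' -> .S
For each item with dot before a nonterminal B, add B -> .γ for every B-production
Closure: [S' -> .S, S -> .dA, S -> .B, B -> .SB, B -> .Ab, A -> .dB, A -> .b]


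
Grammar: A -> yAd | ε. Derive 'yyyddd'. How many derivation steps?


Derivation: A => yAd => yyAdd => yyyAddd => yyyddd
Steps: 4


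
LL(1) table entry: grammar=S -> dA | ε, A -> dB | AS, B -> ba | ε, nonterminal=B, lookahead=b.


For [B, b]: 'b' ∈ FIRST(ba)
Entry: B -> ba


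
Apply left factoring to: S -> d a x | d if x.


Common prefix: 'd'
Factored: S -> d S', S' -> a x | if x


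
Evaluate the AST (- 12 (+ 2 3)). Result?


Evaluate inner: (+ 2 3) = 5
Evaluate root: (- 12 5) = 7
Result: 7


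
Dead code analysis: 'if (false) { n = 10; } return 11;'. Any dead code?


condition is constant false, so the whole block is unreachable
Dead: 'if (false) { n = 10; }'


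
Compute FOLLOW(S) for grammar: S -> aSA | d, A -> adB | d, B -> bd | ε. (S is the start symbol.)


$ ∈ FOLLOW(S). For each A -> αBβ: add FIRST(β)\{ε} to FOLLOW(B); if β nullable, add FOLLOW(A).
FOLLOW(S) = {$, a, d}


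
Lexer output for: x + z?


Scan left to right, longest-match per lexeme
Tokens: ID(x), OP(+), ID(z)


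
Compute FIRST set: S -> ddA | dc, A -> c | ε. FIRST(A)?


Per alternative of A: FIRST(c) = {c}; FIRST(ε) = {ε}
FIRST(A) = {c, ε}


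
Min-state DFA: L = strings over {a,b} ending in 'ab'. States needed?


Track the longest suffix of input matching a prefix of 'ab': 3 classes (prefixes of length 0..2)
Minimal DFA: 3 states


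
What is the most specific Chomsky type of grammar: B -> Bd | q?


Left-linear: every RHS is a terminal or one nonterminal followed by a terminal
Classification: Type 3 (Regular)


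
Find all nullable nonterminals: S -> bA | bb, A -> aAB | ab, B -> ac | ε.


A nonterminal is nullable iff some alternative derives ε (directly, or every symbol in it is nullable)
Nullable: {B}


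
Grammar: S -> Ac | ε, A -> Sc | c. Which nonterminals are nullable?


A nonterminal is nullable iff some alternative derives ε (directly, or every symbol in it is nullable)
Nullable: {S}


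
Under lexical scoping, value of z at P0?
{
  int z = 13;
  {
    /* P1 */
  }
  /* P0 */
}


z declared in the same block as P0
z = 13


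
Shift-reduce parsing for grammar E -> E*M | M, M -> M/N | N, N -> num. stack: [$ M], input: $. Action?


lookahead ∉ {/} so M won't extend; reduce E -> M
Action: reduce (E -> M)


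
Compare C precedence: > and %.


'%' is multiplicative (level 10); '>' is relational (level 7)
Higher level binds tighter
'%' has higher precedence than '>'


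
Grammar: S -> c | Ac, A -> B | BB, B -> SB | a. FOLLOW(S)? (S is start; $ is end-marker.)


$ ∈ FOLLOW(S). For each A -> αBβ: add FIRST(β)\{ε} to FOLLOW(B); if β nullable, add FOLLOW(A).
FOLLOW(S) = {$, a, c}


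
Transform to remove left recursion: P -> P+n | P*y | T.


Left-recursive alternatives: P+n, P*y; non-recursive: T
Introduce P': P -> TP', P' -> +nP' | *yP' | ε


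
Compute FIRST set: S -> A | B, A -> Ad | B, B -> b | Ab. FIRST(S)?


Per alternative of S: FIRST(A) = {b}; FIRST(B) = {b}
FIRST(S) = {b}


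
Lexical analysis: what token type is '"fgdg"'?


Pattern: double-quoted sequence
Type: STRING_LITERAL


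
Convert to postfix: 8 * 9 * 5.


Left to right (same or higher precedence on left)
Postfix: 8 9 * 5 *


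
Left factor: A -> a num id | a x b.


Common prefix: 'a'
Factored: A -> a A', A' -> num id | x b


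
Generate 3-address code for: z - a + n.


Break into single-operator statements:
t1 = z - a
t2 = t1 + n


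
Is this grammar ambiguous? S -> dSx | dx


balanced d^n…x^n: each string has a unique parse
Unambiguous


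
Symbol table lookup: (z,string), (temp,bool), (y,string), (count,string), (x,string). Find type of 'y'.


Lookup 'y' → type string


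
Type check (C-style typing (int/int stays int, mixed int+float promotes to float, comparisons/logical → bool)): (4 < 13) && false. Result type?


Operand types: bool && bool
Rule: logical operators take bool operands and yield bool
Result type: bool


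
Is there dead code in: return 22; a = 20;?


statement follows a return and is unreachable
Dead: 'a = 20'


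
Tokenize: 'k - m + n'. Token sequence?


Scan left to right, longest-match per lexeme
Tokens: ID(k), OP(-), ID(m), OP(+), ID(n)


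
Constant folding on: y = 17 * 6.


17 * 6 = 102 at compile time
Optimized: y = 102


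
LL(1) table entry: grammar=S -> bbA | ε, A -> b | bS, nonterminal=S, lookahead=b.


For [S, b]: 'b' ∈ FIRST(bbA)
Entry: S -> bbA


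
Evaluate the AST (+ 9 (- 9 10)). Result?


Evaluate inner: (- 9 10) = -1
Evaluate root: (+ 9 -1) = 8
Result: 8


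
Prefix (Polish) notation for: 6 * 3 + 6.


left-to-right (same/higher precedence on left): tree is (+ (* 6 3) 6)
Prefix: + * 6 3 6


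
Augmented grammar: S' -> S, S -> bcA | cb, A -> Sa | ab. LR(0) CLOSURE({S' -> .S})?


Start: S' -> .S
For each item with dot before a nonterminal B, add B -> .γ for every B-production
Closure: [S' -> .S, S -> .bcA, S -> .cb]


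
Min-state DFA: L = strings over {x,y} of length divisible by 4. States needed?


Track length mod 4: states 0..3, accept at 0
Minimal DFA: 4 states


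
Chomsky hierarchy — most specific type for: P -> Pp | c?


Left-linear: every RHS is a terminal or one nonterminal followed by a terminal
Classification: Type 3 (Regular)


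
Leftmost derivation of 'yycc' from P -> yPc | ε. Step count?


Derivation: P => yPc => yyPcc => yycc
Steps: 3


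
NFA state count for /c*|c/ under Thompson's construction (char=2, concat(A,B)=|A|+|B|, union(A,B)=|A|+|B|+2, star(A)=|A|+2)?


Syntax tree has 2 char leaf(s), 1 union(s), 1 star(s)
chars contribute 2×2 = 4; each union adds +2; each star adds +2
Total: 4 + 2 + 2 = 8 states


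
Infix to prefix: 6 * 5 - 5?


left-to-right (same/higher precedence on left): tree is (- (* 6 5) 5)
Prefix: - * 6 5 5


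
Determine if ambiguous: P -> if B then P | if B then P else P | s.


dangling else: 'if B then if B then s else s' parses two ways
Ambiguous


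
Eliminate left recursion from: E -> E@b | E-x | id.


Left-recursive alternatives: E@b, E-x; non-recursive: id
Introduce E': E -> idE', E' -> @bE' | -xE' | ε


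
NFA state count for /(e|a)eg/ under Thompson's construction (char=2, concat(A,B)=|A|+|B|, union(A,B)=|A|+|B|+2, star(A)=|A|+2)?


Syntax tree has 4 char leaf(s), 1 union(s), 0 star(s)
chars contribute 4×2 = 8; each union adds +2; each star adds +2
Total: 8 + 2 + 0 = 10 states


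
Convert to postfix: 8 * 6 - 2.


Left to right (same or higher precedence on left)
Postfix: 8 6 * 2 -


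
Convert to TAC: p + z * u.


Break into single-operator statements:
t1 = z * u
t2 = p + t1


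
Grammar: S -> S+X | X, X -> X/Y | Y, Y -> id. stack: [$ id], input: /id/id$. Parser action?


'id' on top is the handle for Y -> id
Action: reduce (Y -> id)


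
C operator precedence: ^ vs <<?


'<<' is shift (level 8); '^' is bitwise XOR (level 4)
Higher level binds tighter
'<<' has higher precedence than '^'


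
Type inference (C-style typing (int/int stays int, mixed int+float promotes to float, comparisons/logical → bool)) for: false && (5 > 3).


Operand types: bool && bool
Rule: logical operators take bool operands and yield bool
Result type: bool


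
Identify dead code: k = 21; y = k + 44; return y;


k is read by y's definition; y is returned
No dead code


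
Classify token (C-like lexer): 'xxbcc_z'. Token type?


Pattern: letter/underscore followed by alphanumerics, not a keyword
Type: IDENTIFIER


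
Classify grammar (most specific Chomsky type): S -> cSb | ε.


Single nonterminal LHS, but c^n b^n is not regular
Classification: Type 2 (Context-Free)


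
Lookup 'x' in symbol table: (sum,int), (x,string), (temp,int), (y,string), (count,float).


Lookup 'x' → type string


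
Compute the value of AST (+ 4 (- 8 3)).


Evaluate inner: (- 8 3) = 5
Evaluate root: (+ 4 5) = 9
Result: 9


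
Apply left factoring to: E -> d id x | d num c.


Common prefix: 'd'
Factored: E -> d E', E' -> id x | num c


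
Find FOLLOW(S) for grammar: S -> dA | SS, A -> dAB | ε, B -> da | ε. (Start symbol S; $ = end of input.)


$ ∈ FOLLOW(S). For each A -> αBβ: add FIRST(β)\{ε} to FOLLOW(B); if β nullable, add FOLLOW(A).
FOLLOW(S) = {$, d}


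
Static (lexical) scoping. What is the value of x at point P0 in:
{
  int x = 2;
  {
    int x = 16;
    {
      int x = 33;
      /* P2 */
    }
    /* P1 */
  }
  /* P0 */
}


x declared in the same block as P0
x = 2


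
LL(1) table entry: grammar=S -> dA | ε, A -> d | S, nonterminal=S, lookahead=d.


For [S, d]: 'd' ∈ FIRST(dA)
Entry: S -> dA


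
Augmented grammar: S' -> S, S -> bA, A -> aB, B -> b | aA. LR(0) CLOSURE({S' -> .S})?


Start: S' -> .S
For each item with dot before a nonterminal B, add B -> .γ for every B-production
Closure: [S' -> .S, S -> .bA]


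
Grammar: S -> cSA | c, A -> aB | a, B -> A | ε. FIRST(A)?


Per alternative of A: FIRST(aB) = {a}; FIRST(a) = {a}
FIRST(A) = {a}


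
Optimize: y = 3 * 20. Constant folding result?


3 * 20 = 60 at compile time
Optimized: y = 60


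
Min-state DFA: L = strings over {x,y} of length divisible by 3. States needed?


Track length mod 3: states 0..2, accept at 0
Minimal DFA: 3 states


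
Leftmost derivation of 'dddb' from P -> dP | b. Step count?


Derivation: P => dP => ddP => dddP => dddb
Steps: 4


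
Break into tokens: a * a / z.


Scan left to right, longest-match per lexeme
Tokens: ID(a), OP(*), ID(a), OP(/), ID(z)


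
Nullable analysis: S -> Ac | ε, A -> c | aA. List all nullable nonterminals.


A nonterminal is nullable iff some alternative derives ε (directly, or every symbol in it is nullable)
Nullable: {S}


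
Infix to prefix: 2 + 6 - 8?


left-to-right (same/higher precedence on left): tree is (- (+ 2 6) 8)
Prefix: - + 2 6 8


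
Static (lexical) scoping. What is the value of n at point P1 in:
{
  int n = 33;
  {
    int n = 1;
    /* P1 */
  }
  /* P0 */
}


n declared in the same block as P1
n = 1


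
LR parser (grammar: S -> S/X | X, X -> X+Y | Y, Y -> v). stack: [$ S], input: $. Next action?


start symbol S on stack, input exhausted
Action: accept


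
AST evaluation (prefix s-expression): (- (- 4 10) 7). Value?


Evaluate inner: (- 4 10) = -6
Evaluate root: (- -6 7) = -13
Result: -13


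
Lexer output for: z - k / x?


Scan left to right, longest-match per lexeme
Tokens: ID(z), OP(-), ID(k), OP(/), ID(x)


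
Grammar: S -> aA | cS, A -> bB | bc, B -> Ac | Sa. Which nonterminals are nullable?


A nonterminal is nullable iff some alternative derives ε (directly, or every symbol in it is nullable)
Nullable: {}


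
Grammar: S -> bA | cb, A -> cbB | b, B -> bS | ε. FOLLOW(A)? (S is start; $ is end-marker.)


$ ∈ FOLLOW(S). For each A -> αBβ: add FIRST(β)\{ε} to FOLLOW(B); if β nullable, add FOLLOW(A).
FOLLOW(A) = {$}


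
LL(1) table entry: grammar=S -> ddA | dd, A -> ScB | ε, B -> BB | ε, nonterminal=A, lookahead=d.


For [A, d]: 'd' ∈ FIRST(ScB)
Entry: A -> ScB


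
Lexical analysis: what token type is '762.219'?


Pattern: digits with a decimal point
Type: FLOAT_LITERAL


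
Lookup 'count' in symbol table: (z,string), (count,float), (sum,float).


Lookup 'count' → type float


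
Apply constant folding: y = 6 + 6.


6 + 6 = 12 at compile time
Optimized: y = 12


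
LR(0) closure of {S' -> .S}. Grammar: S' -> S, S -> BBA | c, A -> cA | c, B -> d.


Start: S' -> .S
For each item with dot before a nonterminal B, add B -> .γ for every B-production
Closure: [S' -> .S, S -> .BBA, S -> .c, B -> .d]


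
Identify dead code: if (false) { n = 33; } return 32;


condition is constant false, so the whole block is unreachable
Dead: 'if (false) { n = 33; }'


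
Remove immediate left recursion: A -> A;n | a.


Left-recursive alternatives: A;n; non-recursive: a
Introduce A': A -> aA', A' -> ;nA' | ε


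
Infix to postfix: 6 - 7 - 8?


Left to right (same or higher precedence on left)
Postfix: 6 7 - 8 -


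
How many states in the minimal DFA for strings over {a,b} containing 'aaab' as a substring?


KMP-style automaton: 4 progress states + 1 absorbing accept = 5
Minimal DFA: 5 states


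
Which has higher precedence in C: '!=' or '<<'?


'<<' is shift (level 8); '!=' is equality (level 6)
Higher level binds tighter
'<<' has higher precedence than '!='


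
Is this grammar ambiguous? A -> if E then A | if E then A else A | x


dangling else: 'if E then if E then x else x' parses two ways
Ambiguous


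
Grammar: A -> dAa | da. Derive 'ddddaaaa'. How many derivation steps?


Derivation: A => dAa => ddAaa => dddAaaa => ddddaaaa
Steps: 4


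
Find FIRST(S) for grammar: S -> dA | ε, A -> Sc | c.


Per alternative of S: FIRST(dA) = {d}; FIRST(ε) = {ε}
FIRST(S) = {d, ε}


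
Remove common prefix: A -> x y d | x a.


Common prefix: 'x'
Factored: A -> x A', A' -> y d | a


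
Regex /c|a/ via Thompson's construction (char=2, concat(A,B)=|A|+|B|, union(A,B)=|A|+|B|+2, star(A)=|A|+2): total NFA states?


Syntax tree has 2 char leaf(s), 1 union(s), 0 star(s)
chars contribute 2×2 = 4; each union adds +2; each star adds +2
Total: 4 + 2 + 0 = 6 states


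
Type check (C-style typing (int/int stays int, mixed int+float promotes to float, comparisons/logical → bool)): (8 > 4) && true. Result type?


Operand types: bool && bool
Rule: logical operators take bool operands and yield bool
Result type: bool


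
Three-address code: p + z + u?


Break into single-operator statements:
t1 = p + z
t2 = t1 + u


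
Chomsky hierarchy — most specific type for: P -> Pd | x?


Left-linear: every RHS is a terminal or one nonterminal followed by a terminal
Classification: Type 3 (Regular)


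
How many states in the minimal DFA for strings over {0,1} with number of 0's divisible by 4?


Track (count of 0) mod 4: states 0..3, accept at 0
Minimal DFA: 4 states


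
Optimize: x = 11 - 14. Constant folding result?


11 - 14 = -3 at compile time
Optimized: x = -3


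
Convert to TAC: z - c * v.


Break into single-operator statements:
t1 = c * v
t2 = z - t1


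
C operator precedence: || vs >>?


'>>' is shift (level 8); '||' is logical OR (level 1)
Higher level binds tighter
'>>' has higher precedence than '||'


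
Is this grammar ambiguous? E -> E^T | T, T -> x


precedence layered via separate nonterminal T: deterministic
Unambiguous


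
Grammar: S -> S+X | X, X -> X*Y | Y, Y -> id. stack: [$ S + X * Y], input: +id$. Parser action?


handle 'X*Y' on top
Action: reduce (X -> X*Y)


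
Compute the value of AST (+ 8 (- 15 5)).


Evaluate inner: (- 15 5) = 10
Evaluate root: (+ 8 10) = 18
Result: 18


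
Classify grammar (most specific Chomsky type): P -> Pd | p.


Left-linear: every RHS is a terminal or one nonterminal followed by a terminal
Classification: Type 3 (Regular)


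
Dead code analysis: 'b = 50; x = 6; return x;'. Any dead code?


b is assigned but never read
Dead: 'b = 50'


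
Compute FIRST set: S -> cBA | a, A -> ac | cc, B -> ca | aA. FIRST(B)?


Per alternative of B: FIRST(ca) = {c}; FIRST(aA) = {a}
FIRST(B) = {a, c}


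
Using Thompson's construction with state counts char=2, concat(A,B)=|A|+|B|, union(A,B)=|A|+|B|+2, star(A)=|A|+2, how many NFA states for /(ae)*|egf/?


Syntax tree has 5 char leaf(s), 1 union(s), 1 star(s)
chars contribute 5×2 = 10; each union adds +2; each star adds +2
Total: 10 + 2 + 2 = 14 states


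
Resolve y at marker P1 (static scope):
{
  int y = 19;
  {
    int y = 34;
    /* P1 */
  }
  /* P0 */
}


y declared in the same block as P1
y = 34


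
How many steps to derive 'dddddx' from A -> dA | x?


Derivation: A => dA => ddA => dddA => ddddA => dddddA => dddddx
Steps: 6


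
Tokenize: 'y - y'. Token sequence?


Scan left to right, longest-match per lexeme
Tokens: ID(y), OP(-), ID(y)


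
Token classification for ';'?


Pattern: delimiter/punctuation
Type: PUNCTUATION


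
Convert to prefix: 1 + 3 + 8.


left-to-right (same/higher precedence on left): tree is (+ (+ 1 3) 8)
Prefix: + + 1 3 8


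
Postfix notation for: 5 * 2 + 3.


Left to right (same or higher precedence on left)
Postfix: 5 2 * 3 +


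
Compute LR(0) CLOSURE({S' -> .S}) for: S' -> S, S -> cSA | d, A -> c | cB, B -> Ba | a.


Start: S' -> .S
For each item with dot before a nonterminal B, add B -> .γ for every B-production
Closure: [S' -> .S, S -> .cSA, S -> .d]


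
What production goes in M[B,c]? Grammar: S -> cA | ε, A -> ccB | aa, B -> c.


For [B, c]: 'c' ∈ FIRST(c)
Entry: B -> c


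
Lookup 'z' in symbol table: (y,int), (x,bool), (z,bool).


Lookup 'z' → type bool


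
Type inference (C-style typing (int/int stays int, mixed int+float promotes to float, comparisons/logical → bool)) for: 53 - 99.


Operand types: int - int
Rule: mixed int/float promotes to float; int/int stays int
Result type: int


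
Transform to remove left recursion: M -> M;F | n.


Left-recursive alternatives: M;F; non-recursive: n
Introduce M': M -> nM', M' -> ;FM' | ε


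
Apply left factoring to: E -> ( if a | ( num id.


Common prefix: '('
Factored: E -> ( E', E' -> if a | num id


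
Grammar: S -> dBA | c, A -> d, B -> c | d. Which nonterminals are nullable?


A nonterminal is nullable iff some alternative derives ε (directly, or every symbol in it is nullable)
Nullable: {}


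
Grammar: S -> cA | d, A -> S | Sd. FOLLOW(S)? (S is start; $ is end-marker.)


$ ∈ FOLLOW(S). For each A -> αBβ: add FIRST(β)\{ε} to FOLLOW(B); if β nullable, add FOLLOW(A).
FOLLOW(S) = {$, d}


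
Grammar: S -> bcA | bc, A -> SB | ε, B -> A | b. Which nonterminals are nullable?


A nonterminal is nullable iff some alternative derives ε (directly, or every symbol in it is nullable)
Nullable: {A, B}


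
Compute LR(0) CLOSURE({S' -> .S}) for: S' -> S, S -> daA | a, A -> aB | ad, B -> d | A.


Start: S' -> .S
For each item with dot before a nonterminal B, add B -> .γ for every B-production
Closure: [S' -> .S, S -> .daA, S -> .a]


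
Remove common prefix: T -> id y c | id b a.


Common prefix: 'id'
Factored: T -> id T', T' -> y c | b a


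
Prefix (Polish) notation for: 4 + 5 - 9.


left-to-right (same/higher precedence on left): tree is (- (+ 4 5) 9)
Prefix: - + 4 5 9


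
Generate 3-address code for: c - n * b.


Break into single-operator statements:
t1 = n * b
t2 = c - t1


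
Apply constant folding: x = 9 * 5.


9 * 5 = 45 at compile time
Optimized: x = 45


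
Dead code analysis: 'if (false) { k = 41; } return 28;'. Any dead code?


condition is constant false, so the whole block is unreachable
Dead: 'if (false) { k = 41; }'


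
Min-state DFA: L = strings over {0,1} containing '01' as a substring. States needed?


KMP-style automaton: 2 progress states + 1 absorbing accept = 3
Minimal DFA: 3 states


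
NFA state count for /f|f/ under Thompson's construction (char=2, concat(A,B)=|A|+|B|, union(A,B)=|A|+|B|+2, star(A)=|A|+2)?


Syntax tree has 2 char leaf(s), 1 union(s), 0 star(s)
chars contribute 2×2 = 4; each union adds +2; each star adds +2
Total: 4 + 2 + 0 = 6 states


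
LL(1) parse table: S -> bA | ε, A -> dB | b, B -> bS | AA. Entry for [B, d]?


For [B, d]: 'd' ∈ FIRST(AA)
Entry: B -> AA


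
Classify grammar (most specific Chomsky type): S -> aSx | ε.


Single nonterminal LHS, but a^n x^n is not regular
Classification: Type 2 (Context-Free)


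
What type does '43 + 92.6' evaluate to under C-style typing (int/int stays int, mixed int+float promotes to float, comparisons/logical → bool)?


Operand types: int + float
Rule: mixed int/float promotes to float; int/int stays int
Result type: float


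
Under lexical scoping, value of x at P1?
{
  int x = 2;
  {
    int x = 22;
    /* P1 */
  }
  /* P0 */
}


x declared in the same block as P1
x = 22


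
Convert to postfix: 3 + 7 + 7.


Left to right (same or higher precedence on left)
Postfix: 3 7 + 7 +


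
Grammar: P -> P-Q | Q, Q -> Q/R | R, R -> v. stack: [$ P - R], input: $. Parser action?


'R' (not preceded by Q/) is the handle for Q -> R
Action: reduce (Q -> R)


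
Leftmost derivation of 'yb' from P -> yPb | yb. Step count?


Derivation: P => yb
Steps: 1


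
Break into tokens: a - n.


Scan left to right, longest-match per lexeme
Tokens: ID(a), OP(-), ID(n)


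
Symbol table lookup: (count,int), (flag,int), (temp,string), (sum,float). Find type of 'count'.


Lookup 'count' → type int


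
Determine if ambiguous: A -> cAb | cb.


balanced c^n…b^n: each string has a unique parse
Unambiguous


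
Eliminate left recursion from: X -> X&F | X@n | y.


Left-recursive alternatives: X&F, X@n; non-recursive: y
Introduce X': X -> yX', X' -> &FX' | @nX' | ε


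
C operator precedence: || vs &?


'&' is bitwise AND (level 5); '||' is logical OR (level 1)
Higher level binds tighter
'&' has higher precedence than '||'


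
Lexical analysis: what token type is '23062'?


Pattern: digits only
Type: INTEGER_LITERAL


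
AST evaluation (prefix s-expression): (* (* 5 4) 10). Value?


Evaluate inner: (* 5 4) = 20
Evaluate root: (* 20 10) = 200
Result: 200


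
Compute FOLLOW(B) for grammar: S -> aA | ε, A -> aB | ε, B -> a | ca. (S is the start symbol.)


$ ∈ FOLLOW(S). For each A -> αBβ: add FIRST(β)\{ε} to FOLLOW(B); if β nullable, add FOLLOW(A).
FOLLOW(B) = {$}


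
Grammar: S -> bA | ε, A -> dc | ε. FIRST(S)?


Per alternative of S: FIRST(bA) = {b}; FIRST(ε) = {ε}
FIRST(S) = {b, ε}


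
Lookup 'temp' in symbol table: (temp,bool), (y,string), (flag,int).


Lookup 'temp' → type bool


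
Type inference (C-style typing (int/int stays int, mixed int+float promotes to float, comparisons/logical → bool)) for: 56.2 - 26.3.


Operand types: float - float
Rule: mixed int/float promotes to float; int/int stays int
Result type: float


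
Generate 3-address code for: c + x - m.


Break into single-operator statements:
t1 = c + x
t2 = t1 - m


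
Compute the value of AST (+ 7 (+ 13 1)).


Evaluate inner: (+ 13 1) = 14
Evaluate root: (+ 7 14) = 21
Result: 21


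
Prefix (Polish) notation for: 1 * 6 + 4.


left-to-right (same/higher precedence on left): tree is (+ (* 1 6) 4)
Prefix: + * 1 6 4


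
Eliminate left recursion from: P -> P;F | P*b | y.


Left-recursive alternatives: P;F, P*b; non-recursive: y
Introduce P': P -> yP', P' -> ;FP' | *bP' | ε


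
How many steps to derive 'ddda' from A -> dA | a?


Derivation: A => dA => ddA => dddA => ddda
Steps: 4


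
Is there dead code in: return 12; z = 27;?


statement follows a return and is unreachable
Dead: 'z = 27'


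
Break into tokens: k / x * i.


Scan left to right, longest-match per lexeme
Tokens: ID(k), OP(/), ID(x), OP(*), ID(i)


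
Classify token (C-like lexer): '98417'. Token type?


Pattern: digits only
Type: INTEGER_LITERAL


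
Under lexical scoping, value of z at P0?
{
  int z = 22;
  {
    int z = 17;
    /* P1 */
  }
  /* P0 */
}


z declared in the same block as P0
z = 22


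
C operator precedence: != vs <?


'<' is relational (level 7); '!=' is equality (level 6)
Higher level binds tighter
'<' has higher precedence than '!='


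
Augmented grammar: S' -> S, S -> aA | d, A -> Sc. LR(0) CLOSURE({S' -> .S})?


Start: S' -> .S
For each item with dot before a nonterminal B, add B -> .γ for every B-production
Closure: [S' -> .S, S -> .aA, S -> .d]


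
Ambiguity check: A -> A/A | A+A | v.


'v/v+v' has two parse trees (no precedence encoded between / and +)
Ambiguous


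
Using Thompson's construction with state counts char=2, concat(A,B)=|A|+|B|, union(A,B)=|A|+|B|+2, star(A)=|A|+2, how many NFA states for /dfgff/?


Syntax tree has 5 char leaf(s), 0 union(s), 0 star(s)
chars contribute 5×2 = 10; each union adds +2; each star adds +2
Total: 10 + 0 + 0 = 10 states


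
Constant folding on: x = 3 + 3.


3 + 3 = 6 at compile time
Optimized: x = 6


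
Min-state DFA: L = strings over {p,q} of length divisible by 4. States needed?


Track length mod 4: states 0..3, accept at 0
Minimal DFA: 4 states


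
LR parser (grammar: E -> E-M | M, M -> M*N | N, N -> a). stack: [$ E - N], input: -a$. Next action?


'N' (not preceded by M*) is the handle for M -> N
Action: reduce (M -> N)


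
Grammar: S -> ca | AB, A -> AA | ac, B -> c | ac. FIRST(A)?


Per alternative of A: FIRST(AA) = {a}; FIRST(ac) = {a}
FIRST(A) = {a}


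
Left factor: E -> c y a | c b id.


Common prefix: 'c'
Factored: E -> c E', E' -> y a | b id


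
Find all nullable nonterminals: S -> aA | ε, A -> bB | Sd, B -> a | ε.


A nonterminal is nullable iff some alternative derives ε (directly, or every symbol in it is nullable)
Nullable: {B, S}


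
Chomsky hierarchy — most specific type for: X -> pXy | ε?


Single nonterminal LHS, but p^n y^n is not regular
Classification: Type 2 (Context-Free)


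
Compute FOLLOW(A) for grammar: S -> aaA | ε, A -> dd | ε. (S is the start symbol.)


$ ∈ FOLLOW(S). For each A -> αBβ: add FIRST(β)\{ε} to FOLLOW(B); if β nullable, add FOLLOW(A).
FOLLOW(A) = {$}


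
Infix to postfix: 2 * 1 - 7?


Left to right (same or higher precedence on left)
Postfix: 2 1 * 7 -


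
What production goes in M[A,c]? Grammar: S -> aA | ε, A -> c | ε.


For [A, c]: 'c' ∈ FIRST(c)
Entry: A -> c


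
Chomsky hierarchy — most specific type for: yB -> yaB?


LHS has context (more than one symbol) and |LHS| ≤ |RHS|
Classification: Type 1 (Context-Sensitive)


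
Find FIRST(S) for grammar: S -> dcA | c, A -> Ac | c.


Per alternative of S: FIRST(dcA) = {d}; FIRST(c) = {c}
FIRST(S) = {c, d}


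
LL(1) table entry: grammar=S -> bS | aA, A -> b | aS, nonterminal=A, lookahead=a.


For [A, a]: 'a' ∈ FIRST(aS)
Entry: A -> aS


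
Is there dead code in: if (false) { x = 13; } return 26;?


condition is constant false, so the whole block is unreachable
Dead: 'if (false) { x = 13; }'


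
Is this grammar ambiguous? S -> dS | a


right-linear, alternatives start with distinct terminals 'd' vs 'a': unique leftmost derivation
Unambiguous


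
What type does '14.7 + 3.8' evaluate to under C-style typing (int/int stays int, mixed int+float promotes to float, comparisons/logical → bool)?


Operand types: float + float
Rule: mixed int/float promotes to float; int/int stays int
Result type: float


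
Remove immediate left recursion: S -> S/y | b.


Left-recursive alternatives: S/y; non-recursive: b
Introduce S': S -> bS', S' -> /yS' | ε


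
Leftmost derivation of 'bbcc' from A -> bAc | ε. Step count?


Derivation: A => bAc => bbAcc => bbcc
Steps: 3


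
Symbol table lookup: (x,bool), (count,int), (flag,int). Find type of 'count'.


Lookup 'count' → type int


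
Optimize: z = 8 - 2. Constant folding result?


8 - 2 = 6 at compile time
Optimized: z = 6


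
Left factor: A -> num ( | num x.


Common prefix: 'num'
Factored: A -> num A', A' -> ( | x


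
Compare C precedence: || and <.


'<' is relational (level 7); '||' is logical OR (level 1)
Higher level binds tighter
'<' has higher precedence than '||'


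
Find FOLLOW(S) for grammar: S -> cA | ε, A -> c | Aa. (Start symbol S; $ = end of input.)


$ ∈ FOLLOW(S). For each A -> αBβ: add FIRST(β)\{ε} to FOLLOW(B); if β nullable, add FOLLOW(A).
FOLLOW(S) = {$}


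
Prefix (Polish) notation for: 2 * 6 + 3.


left-to-right (same/higher precedence on left): tree is (+ (* 2 6) 3)
Prefix: + * 2 6 3


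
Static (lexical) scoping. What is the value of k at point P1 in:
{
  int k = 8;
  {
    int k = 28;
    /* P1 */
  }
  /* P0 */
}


k declared in the same block as P1
k = 28


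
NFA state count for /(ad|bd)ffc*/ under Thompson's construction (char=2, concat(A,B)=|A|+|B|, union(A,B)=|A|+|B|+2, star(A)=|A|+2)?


Syntax tree has 7 char leaf(s), 1 union(s), 1 star(s)
chars contribute 7×2 = 14; each union adds +2; each star adds +2
Total: 14 + 2 + 2 = 18 states


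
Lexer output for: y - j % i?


Scan left to right, longest-match per lexeme
Tokens: ID(y), OP(-), ID(j), OP(%), ID(i)


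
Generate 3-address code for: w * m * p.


Break into single-operator statements:
t1 = w * m
t2 = t1 * p


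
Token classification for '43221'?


Pattern: digits only
Type: INTEGER_LITERAL


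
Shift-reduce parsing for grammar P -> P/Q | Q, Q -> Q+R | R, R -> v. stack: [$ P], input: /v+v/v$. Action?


shift '/' to continue P -> P/Q
Action: shift


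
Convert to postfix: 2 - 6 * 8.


* has higher precedence, evaluate 6*8 first
Postfix: 2 6 8 * -


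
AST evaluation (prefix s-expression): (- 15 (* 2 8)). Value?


Evaluate inner: (* 2 8) = 16
Evaluate root: (- 15 16) = -1
Result: -1


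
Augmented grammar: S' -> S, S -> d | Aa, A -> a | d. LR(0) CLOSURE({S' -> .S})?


Start: S' -> .S
For each item with dot before a nonterminal B, add B -> .γ for every B-production
Closure: [S' -> .S, S -> .d, S -> .Aa, A -> .a, A -> .d]


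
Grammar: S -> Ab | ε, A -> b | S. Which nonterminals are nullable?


A nonterminal is nullable iff some alternative derives ε (directly, or every symbol in it is nullable)
Nullable: {A, S}


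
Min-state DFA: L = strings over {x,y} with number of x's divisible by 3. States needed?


Track (count of x) mod 3: states 0..2, accept at 0
Minimal DFA: 3 states


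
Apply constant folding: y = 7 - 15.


7 - 15 = -8 at compile time
Optimized: y = -8


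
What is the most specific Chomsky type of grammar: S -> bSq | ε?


Single nonterminal LHS, but b^n q^n is not regular
Classification: Type 2 (Context-Free)


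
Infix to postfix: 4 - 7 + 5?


Left to right (same or higher precedence on left)
Postfix: 4 7 - 5 +


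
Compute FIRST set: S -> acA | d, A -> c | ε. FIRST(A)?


Per alternative of A: FIRST(c) = {c}; FIRST(ε) = {ε}
FIRST(A) = {c, ε}


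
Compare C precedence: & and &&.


'&' is bitwise AND (level 5); '&&' is logical AND (level 2)
Higher level binds tighter
'&' has higher precedence than '&&'


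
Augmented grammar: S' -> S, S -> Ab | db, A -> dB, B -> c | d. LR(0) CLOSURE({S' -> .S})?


Start: S' -> .S
For each item with dot before a nonterminal B, add B -> .γ for every B-production
Closure: [S' -> .S, S -> .Ab, S -> .db, A -> .dB]


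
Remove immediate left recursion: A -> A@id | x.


Left-recursive alternatives: A@id; non-recursive: x
Introduce A': A -> xA', A' -> @idA' | ε


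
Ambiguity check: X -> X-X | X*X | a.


'a-a*a' has two parse trees (no precedence encoded between - and *)
Ambiguous


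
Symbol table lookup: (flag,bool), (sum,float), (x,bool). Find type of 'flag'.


Lookup 'flag' → type bool


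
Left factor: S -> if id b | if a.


Common prefix: 'if'
Factored: S -> if S', S' -> id b | a


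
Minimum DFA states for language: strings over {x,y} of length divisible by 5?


Track length mod 5: states 0..4, accept at 0
Minimal DFA: 5 states


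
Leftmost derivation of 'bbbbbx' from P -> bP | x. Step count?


Derivation: P => bP => bbP => bbbP => bbbbP => bbbbbP => bbbbbx
Steps: 6


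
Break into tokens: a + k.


Scan left to right, longest-match per lexeme
Tokens: ID(a), OP(+), ID(k)


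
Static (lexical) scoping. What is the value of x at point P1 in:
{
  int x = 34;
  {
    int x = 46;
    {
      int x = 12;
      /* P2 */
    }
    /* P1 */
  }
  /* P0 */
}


x declared in the same block as P1
x = 46


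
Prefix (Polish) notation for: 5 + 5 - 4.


left-to-right (same/higher precedence on left): tree is (- (+ 5 5) 4)
Prefix: - + 5 5 4


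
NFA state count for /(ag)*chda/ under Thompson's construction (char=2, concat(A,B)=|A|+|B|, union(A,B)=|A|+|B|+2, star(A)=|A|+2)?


Syntax tree has 6 char leaf(s), 0 union(s), 1 star(s)
chars contribute 6×2 = 12; each union adds +2; each star adds +2
Total: 12 + 0 + 2 = 14 states
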